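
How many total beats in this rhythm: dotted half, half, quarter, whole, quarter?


Beat values:
  dotted half = 3 beats
  half = 2 beats
  quarter = 1 beat
  whole = 4 beats
  quarter = 1 beat
Sum = 3 + 2 + 1 + 4 + 1
= 11 beats


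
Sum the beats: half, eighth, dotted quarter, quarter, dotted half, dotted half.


Reasoning:
Beat values:
  half = 2 beats
  eighth = 0.5 beats
  dotted quarter = 1.5 beats
  quarter = 1 beat
  dotted half = 3 beats
  dotted half = 3 beats
Sum = 2 + 0.5 + 1.5 + 1 + 3 + 3
= 11 beats


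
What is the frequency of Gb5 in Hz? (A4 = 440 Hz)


Solution.
f = 440 × 2^(n/12) where n = semitones from A4
Gb5: 9 semitones from A4
f = 440 × 2^(9/12)
f = 739.99 Hz


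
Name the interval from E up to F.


Step by step:
Letter names: E → F spans 2 letter names → a 2nd
Semitones: E → F = 1 half-step
A 2nd of 1 semitone is a minor 2nd
= minor 2nd


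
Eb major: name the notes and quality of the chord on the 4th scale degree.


Reasoning:
Eb major scale: Eb F G Ab Bb C D
Diatonic triad on degree 4 stacks scale notes 4, 6, 1: Ab C Eb
Ab→C = 4 semitones; Ab→Eb = 7 semitones → major triad
= Ab C Eb (major)


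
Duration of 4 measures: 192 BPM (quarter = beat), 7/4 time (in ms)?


Reasoning:
Quarter-note beat duration = 60000 / 192 ms
Beats per measure (7/4) = 7
One measure = 7 × 60000 / 192 = 420000 / 192 ms
4 measures = 4 × 420000 / 192 = 1680000 / 192
= 8750.0 ms


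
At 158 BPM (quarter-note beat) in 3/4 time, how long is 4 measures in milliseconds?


Let's work it out.
Quarter-note beat duration = 60000 / 158 ms
Beats per measure (3/4) = 3
One measure = 3 × 60000 / 158 = 180000 / 158 ms
4 measures = 4 × 180000 / 158 = 720000 / 158
= 4557.0 ms


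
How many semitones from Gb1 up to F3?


Absolute semitone position = octave×12 + chromatic position
Gb1: 1×12 + 6 = 18
F3: 3×12 + 5 = 41
Difference = 41 - 18 = 23
= 23 semitones


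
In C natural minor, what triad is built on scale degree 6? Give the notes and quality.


Solution.
C natural minor scale: C D Eb F G Ab Bb
Diatonic triad on degree 6 stacks scale notes 6, 1, 3: Ab C Eb
Ab→C = 4 semitones; Ab→Eb = 7 semitones → major triad
= Ab C Eb (major)


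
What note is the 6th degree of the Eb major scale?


Major scale pattern: W-W-H-W-W-W-H (2-2-1-2-2-2-1 semitones)
Starting from Eb:
  Eb + 2 semitones → F
  F + 2 semitones → G
  G + 1 semitone → Ab
  Ab + 2 semitones → Bb
  Bb + 2 semitones → C
  C + 2 semitones → D
  D + 1 semitone → Eb
Scale: Eb F G Ab Bb C D
Degree 6 = C


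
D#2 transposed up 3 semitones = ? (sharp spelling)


D#2: chromatic position 3 in octave 2 → absolute = 2×12 + 3 = 27
Transpose up 3: 27 + 3 = 30
30 = 2×12 + 6 → F# in octave 2
Result = F#2


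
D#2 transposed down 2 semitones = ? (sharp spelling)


D#2: chromatic position 3 in octave 2 → absolute = 2×12 + 3 = 27
Transpose down 2: 27 - 2 = 25
25 = 2×12 + 1 → C# in octave 2
Result = C#2


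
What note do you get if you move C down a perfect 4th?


perfect 4th: 4 letter names, 5 semitones
Letter: C - 3 → G
Pitch: C - 5 semitones, spelled as a G → G
= G


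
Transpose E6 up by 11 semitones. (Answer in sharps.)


Step by step:
E6: chromatic position 4 in octave 6 → absolute = 6×12 + 4 = 76
Transpose up 11: 76 + 11 = 87
87 = 7×12 + 3 → D# in octave 7
Result = D#7


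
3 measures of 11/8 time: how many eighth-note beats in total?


Let's work it out.
Time signature 11/8: the bottom number 8 means the eighth note gets one count
The top number 11 means 11 eighth-note beats per measure
Total = 11 × 3 measures
= 33 eighth-note beats


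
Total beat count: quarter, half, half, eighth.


Reasoning:
Beat values:
  quarter = 1 beat
  half = 2 beats
  half = 2 beats
  eighth = 0.5 beats
Sum = 1 + 2 + 2 + 0.5
= 5.5 beats


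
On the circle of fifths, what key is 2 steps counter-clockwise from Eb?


Reasoning:
Each counter-clockwise step moves down a perfect 5th (= up a perfect 4th)
From Eb: Eb → Ab → Db
= Db


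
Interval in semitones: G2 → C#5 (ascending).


Step by step:
Absolute semitone position = octave×12 + chromatic position
G2: 2×12 + 7 = 31
C#5: 5×12 + 1 = 61
Difference = 61 - 31 = 30
= 30 semitones


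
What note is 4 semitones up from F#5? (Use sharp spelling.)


Step by step:
F#5: chromatic position 6 in octave 5 → absolute = 5×12 + 6 = 66
Transpose up 4: 66 + 4 = 70
70 = 5×12 + 10 → A# in octave 5
Result = A#5


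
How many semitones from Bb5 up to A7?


Working:
Absolute semitone position = octave×12 + chromatic position
Bb5: 5×12 + 10 = 70
A7: 7×12 + 9 = 93
Difference = 93 - 70 = 23
= 23 semitones


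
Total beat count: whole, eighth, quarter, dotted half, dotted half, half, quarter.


Solution.
Beat values:
  whole = 4 beats
  eighth = 0.5 beats
  quarter = 1 beat
  dotted half = 3 beats
  dotted half = 3 beats
  half = 2 beats
  quarter = 1 beat
Sum = 4 + 0.5 + 1 + 3 + 3 + 2 + 1
= 14.5 beats


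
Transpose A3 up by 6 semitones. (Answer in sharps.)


Reasoning:
A3: chromatic position 9 in octave 3 → absolute = 3×12 + 9 = 45
Transpose up 6: 45 + 6 = 51
51 = 4×12 + 3 → D# in octave 4
Result = D#4


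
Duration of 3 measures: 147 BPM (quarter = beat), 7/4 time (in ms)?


Working:
Quarter-note beat duration = 60000 / 147 ms
Beats per measure (7/4) = 7
One measure = 7 × 60000 / 147 = 420000 / 147 ms
3 measures = 3 × 420000 / 147 = 1260000 / 147
= 8571.4 ms


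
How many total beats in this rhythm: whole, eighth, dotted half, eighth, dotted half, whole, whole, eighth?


Beat values:
  whole = 4 beats
  eighth = 0.5 beats
  dotted half = 3 beats
  eighth = 0.5 beats
  dotted half = 3 beats
  whole = 4 beats
  whole = 4 beats
  eighth = 0.5 beats
Sum = 4 + 0.5 + 3 + 0.5 + 3 + 4 + 4 + 0.5
= 19.5 beats


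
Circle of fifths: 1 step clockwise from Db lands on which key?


Each clockwise step on the circle of fifths moves up a perfect 5th
From Db: Db → Ab
= Ab


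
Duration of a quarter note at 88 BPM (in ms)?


Step by step:
One quarter-note beat = 60000 / BPM = 60000 / 88 ms
Duration = 60000 / 88
= 681.8 ms


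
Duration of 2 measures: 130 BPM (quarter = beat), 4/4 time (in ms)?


Solution.
Quarter-note beat duration = 60000 / 130 ms
Beats per measure (4/4) = 4
One measure = 4 × 60000 / 130 = 240000 / 130 ms
2 measures = 2 × 240000 / 130 = 480000 / 130
= 3692.3 ms


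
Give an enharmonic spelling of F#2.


Working:
Enharmonic notes sound the same pitch but are spelled with different letter names
F# and Gb name the same pitch class
= Gb2


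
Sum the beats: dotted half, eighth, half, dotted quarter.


Beat values:
  dotted half = 3 beats
  eighth = 0.5 beats
  half = 2 beats
  dotted quarter = 1.5 beats
Sum = 3 + 0.5 + 2 + 1.5
= 7 beats


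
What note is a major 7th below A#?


Working:
A 7th spans 7 letter names, so from A we land on B
A major 7th = 11 semitones below A#
Spell B at that pitch: B
= B


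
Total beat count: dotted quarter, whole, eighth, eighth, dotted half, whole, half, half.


Let's work it out.
Beat values:
  dotted quarter = 1.5 beats
  whole = 4 beats
  eighth = 0.5 beats
  eighth = 0.5 beats
  dotted half = 3 beats
  whole = 4 beats
  half = 2 beats
  half = 2 beats
Sum = 1.5 + 4 + 0.5 + 0.5 + 3 + 4 + 2 + 2
= 17.5 beats


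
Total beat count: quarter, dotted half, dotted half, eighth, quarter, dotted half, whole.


Reasoning:
Beat values:
  quarter = 1 beat
  dotted half = 3 beats
  dotted half = 3 beats
  eighth = 0.5 beats
  quarter = 1 beat
  dotted half = 3 beats
  whole = 4 beats
Sum = 1 + 3 + 3 + 0.5 + 1 + 3 + 4
= 15.5 beats


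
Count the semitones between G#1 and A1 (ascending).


Reasoning:
Absolute semitone position = octave×12 + chromatic position
G#1: 1×12 + 8 = 20
A1: 1×12 + 9 = 21
Difference = 21 - 20 = 1
= 1 semitone


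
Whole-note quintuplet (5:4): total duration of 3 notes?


Working:
Quintuplet: 5 notes occupy the space of 4 whole notes
Space = 4 × 4 = 16 beats
Each quintuplet note = 16 / 5 = 16/5 beats
3 notes = 3 × 16/5 = 48/5
= 48/5 beats


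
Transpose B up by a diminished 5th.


Solution.
diminished 5th: 5 letter names, 6 semitones
Letter: B + 4 → F
Pitch: B + 6 semitones, spelled as an F → F
= F


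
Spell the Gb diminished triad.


Solution.
Diminished triad = root + minor 3rd (3 semitones) + diminished 5th (6 semitones)
A triad on Gb stacks thirds, so the chord tones use letter names G-B-D
Root: Gb
Minor 3rd above Gb: Bbb
Diminished 5th above Gb: Dbb
Chord = Gb Bbb Dbb


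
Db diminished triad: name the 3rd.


Step by step:
Diminished triad = root + minor 3rd (3 semitones) + diminished 5th (6 semitones)
A triad on Db stacks thirds, so the chord tones use letter names D-F-A
Root: Db
Minor 3rd above Db: Fb
Diminished 5th above Db: Abb
The 3rd = Fb


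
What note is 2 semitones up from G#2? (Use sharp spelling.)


G#2: chromatic position 8 in octave 2 → absolute = 2×12 + 8 = 32
Transpose up 2: 32 + 2 = 34
34 = 2×12 + 10 → A# in octave 2
Result = A#2


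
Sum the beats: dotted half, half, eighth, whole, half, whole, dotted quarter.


Step by step:
Beat values:
  dotted half = 3 beats
  half = 2 beats
  eighth = 0.5 beats
  whole = 4 beats
  half = 2 beats
  whole = 4 beats
  dotted quarter = 1.5 beats
Sum = 3 + 2 + 0.5 + 4 + 2 + 4 + 1.5
= 17 beats


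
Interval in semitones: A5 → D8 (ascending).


Reasoning:
Absolute semitone position = octave×12 + chromatic position
A5: 5×12 + 9 = 69
D8: 8×12 + 2 = 98
Difference = 98 - 69 = 29
= 29 semitones


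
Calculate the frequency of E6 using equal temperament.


Working:
f = 440 × 2^(n/12) where n = semitones from A4
E6: 19 semitones from A4
f = 440 × 2^(19/12)
f = 1318.51 Hz


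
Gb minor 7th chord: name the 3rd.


Reasoning:
Minor 7th chord = root + minor 3rd + perfect 5th + minor 7th
Seventh chords stack in thirds, so the letter names are G-B-D-F
Root: Gb
Minor 3rd above Gb: Bbb
Perfect 5th above Gb: Db
Minor 7th above Gb: Fb
The 3rd = Bbb


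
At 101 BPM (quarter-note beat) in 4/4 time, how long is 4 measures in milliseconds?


Quarter-note beat duration = 60000 / 101 ms
Beats per measure (4/4) = 4
One measure = 4 × 60000 / 101 = 240000 / 101 ms
4 measures = 4 × 240000 / 101 = 960000 / 101
= 9505.0 ms


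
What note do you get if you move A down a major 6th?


major 6th: 6 letter names, 9 semitones
Letter: A - 5 → C
Pitch: A - 9 semitones, spelled as a C → C
= C


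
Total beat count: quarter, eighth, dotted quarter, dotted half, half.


Solution.
Beat values:
  quarter = 1 beat
  eighth = 0.5 beats
  dotted quarter = 1.5 beats
  dotted half = 3 beats
  half = 2 beats
Sum = 1 + 0.5 + 1.5 + 3 + 2
= 8 beats


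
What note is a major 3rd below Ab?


A 3rd spans 3 letter names, so from A we land on F
A major 3rd = 4 semitones below Ab
Spell F at that pitch: Fb
= Fb


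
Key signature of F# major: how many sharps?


Let's work it out.
Sharp major keys follow the circle of fifths: C(0), G(1), D(2), A(3), E(4), B(5), F#(6), C#(7)
F# major has 6 sharps
Order of sharps: F# C# G# D# A# E# B# → first 6: F#, C#, G#, D#, A#, E#
= 6 sharps


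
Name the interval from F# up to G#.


Reasoning:
Letter names: F → G spans 2 letter names → a 2nd
Semitones: F# → G# = 2 half-steps
A 2nd of 2 semitones is a major 2nd
= major 2nd


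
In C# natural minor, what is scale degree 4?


Let's work it out.
Natural minor scale pattern: W-H-W-W-H-W-W (2-1-2-2-1-2-2 semitones)
Starting from C#:
  C# + 2 semitones → D#
  D# + 1 semitone → E
  E + 2 semitones → F#
  F# + 2 semitones → G#
  G# + 1 semitone → A
  A + 2 semitones → B
  B + 2 semitones → C#
Scale: C# D# E F# G# A B
Degree 4 = F#


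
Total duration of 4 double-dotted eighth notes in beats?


Let's work it out.
Base eighth note = 1/2 beats
Dot 1 adds half the previous value: +1/4
Dot 2 adds half the previous value: +1/8
One double-dotted eighth = 1/2 + 1/4 + 1/8 = 7/8
4 of them = 4 × 7/8 = 7/2
= 7/2 beats


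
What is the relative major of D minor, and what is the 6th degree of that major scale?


Solution.
The relative major shares the key signature and is a minor 3rd above the minor tonic
A minor 3rd above D is F
→ relative major of D minor is F major
F major scale: F G A Bb C D E
= F major; 6th degree = D


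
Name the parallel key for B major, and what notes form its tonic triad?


Parallel keys share the same tonic but differ in mode
B major → parallel is B minor
Tonic triad of B minor = B D F#
= B minor; triad = B D F#


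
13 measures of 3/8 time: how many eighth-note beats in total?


Let's work it out.
Time signature 3/8: the bottom number 8 means the eighth note gets one count
The top number 3 means 3 eighth-note beats per measure
Total = 3 × 13 measures
= 39 eighth-note beats


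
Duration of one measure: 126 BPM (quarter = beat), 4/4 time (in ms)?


Step by step:
Quarter-note beat duration = 60000 / 126 ms
Beats per measure (4/4) = 4
One measure = 4 × 60000 / 126 = 240000 / 126 ms
= 1904.8 ms


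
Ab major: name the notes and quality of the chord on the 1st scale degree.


Ab major scale: Ab Bb C Db Eb F G
Diatonic triad on degree 1 stacks scale notes 1, 3, 5: Ab C Eb
Ab→C = 4 semitones; Ab→Eb = 7 semitones → major triad
= Ab C Eb (major)


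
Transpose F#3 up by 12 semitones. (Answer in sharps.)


Let's work it out.
F#3: chromatic position 6 in octave 3 → absolute = 3×12 + 6 = 42
Transpose up 12: 42 + 12 = 54
54 = 4×12 + 6 → F# in octave 4
Result = F#4


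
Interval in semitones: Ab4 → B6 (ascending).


Reasoning:
Absolute semitone position = octave×12 + chromatic position
Ab4: 4×12 + 8 = 56
B6: 6×12 + 11 = 83
Difference = 83 - 56 = 27
= 27 semitones


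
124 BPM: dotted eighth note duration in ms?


Let's work it out.
One quarter-note beat = 60000 / BPM = 60000 / 124 ms
Dotted eighth note = 3/4 × quarter note
Duration = 3/4 × 60000 / 124 = 45000 / 124
= 362.9 ms


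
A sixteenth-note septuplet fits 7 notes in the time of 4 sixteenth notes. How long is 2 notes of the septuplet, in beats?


Septuplet: 7 notes occupy the space of 4 sixteenth notes
Space = 4 × 1/4 = 1 beat
Each septuplet note = 1 / 7 = 1/7 beats
2 notes = 2 × 1/7 = 2/7
= 2/7 beats


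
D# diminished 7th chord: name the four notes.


Step by step:
Diminished 7th chord = root + minor 3rd + diminished 5th + diminished 7th
Seventh chords stack in thirds, so the letter names are D-F-A-C
Root: D#
Minor 3rd above D#: F#
Diminished 5th above D#: A
Diminished 7th above D#: C
Chord = D# F# A C


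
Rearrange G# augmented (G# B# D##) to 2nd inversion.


Solution.
Root position: G# B# D##
2nd inversion: move root and 3rd up an octave
Bass note: D##
Notes (bottom to top) = D## G# B#


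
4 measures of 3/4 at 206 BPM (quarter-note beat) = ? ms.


Quarter-note beat duration = 60000 / 206 ms
Beats per measure (3/4) = 3
One measure = 3 × 60000 / 206 = 180000 / 206 ms
4 measures = 4 × 180000 / 206 = 720000 / 206
= 3495.1 ms


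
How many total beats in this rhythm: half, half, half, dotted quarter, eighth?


Beat values:
  half = 2 beats
  half = 2 beats
  half = 2 beats
  dotted quarter = 1.5 beats
  eighth = 0.5 beats
Sum = 2 + 2 + 2 + 1.5 + 0.5
= 8 beats


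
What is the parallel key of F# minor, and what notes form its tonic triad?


Let's work it out.
Parallel keys share the same tonic but differ in mode
F# minor → parallel is F# major
Tonic triad of F# major = F# A# C#
= F# major; triad = F# A# C#


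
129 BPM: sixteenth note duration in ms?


One quarter-note beat = 60000 / BPM = 60000 / 129 ms
Sixteenth note = 1/4 × quarter note
Duration = 1/4 × 60000 / 129 = 15000 / 129
= 116.3 ms


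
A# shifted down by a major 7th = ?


major 7th: 7 letter names, 11 semitones
Letter: A - 6 → B
Pitch: A# - 11 semitones, spelled as a B → B
= B


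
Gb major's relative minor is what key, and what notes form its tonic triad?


The relative minor shares the major's key signature and starts on its 6th degree
6th degree = a major 6th above the tonic; a major 6th above Gb is Eb
→ relative minor of Gb major is Eb minor
Tonic triad of Eb minor = root + minor 3rd + perfect 5th = Eb Gb Bb
= Eb minor; triad = Eb Gb Bb


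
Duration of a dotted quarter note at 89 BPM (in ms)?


Let's work it out.
One quarter-note beat = 60000 / BPM = 60000 / 89 ms
Dotted quarter note = 3/2 × quarter note
Duration = 3/2 × 60000 / 89 = 90000 / 89
= 1011.2 ms


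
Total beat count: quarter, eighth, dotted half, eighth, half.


Let's work it out.
Beat values:
  quarter = 1 beat
  eighth = 0.5 beats
  dotted half = 3 beats
  eighth = 0.5 beats
  half = 2 beats
Sum = 1 + 0.5 + 3 + 0.5 + 2
= 7 beats


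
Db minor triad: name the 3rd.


Let's work it out.
Minor triad = root + minor 3rd (3 semitones) + perfect 5th (7 semitones)
A triad on Db stacks thirds, so the chord tones use letter names D-F-A
Root: Db
Minor 3rd above Db: Fb
Perfect 5th above Db: Ab
The 3rd = Fb


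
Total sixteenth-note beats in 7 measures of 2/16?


Time signature 2/16: the bottom number 16 means the sixteenth note gets one count
The top number 2 means 2 sixteenth-note beats per measure
Total = 2 × 7 measures
= 14 sixteenth-note beats


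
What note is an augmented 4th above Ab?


A 4th spans 4 letter names, so from A we land on D
An augmented 4th = 6 semitones above Ab
Spell D at that pitch: D
= D


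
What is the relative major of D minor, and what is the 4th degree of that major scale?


Step by step:
The relative major shares the key signature and is a minor 3rd above the minor tonic
A minor 3rd above D is F
→ relative major of D minor is F major
F major scale: F G A Bb C D E
= F major; 4th degree = Bb


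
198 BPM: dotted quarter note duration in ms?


Let's work it out.
One quarter-note beat = 60000 / BPM = 60000 / 198 ms
Dotted quarter note = 3/2 × quarter note
Duration = 3/2 × 60000 / 198 = 90000 / 198
= 454.5 ms


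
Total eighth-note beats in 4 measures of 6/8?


Reasoning:
Time signature 6/8: the bottom number 8 means the eighth note gets one count
The top number 6 means 6 eighth-note beats per measure
Total = 6 × 4 measures
= 24 eighth-note beats


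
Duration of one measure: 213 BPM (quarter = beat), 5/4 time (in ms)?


Reasoning:
Quarter-note beat duration = 60000 / 213 ms
Beats per measure (5/4) = 5
One measure = 5 × 60000 / 213 = 300000 / 213 ms
= 1408.5 ms


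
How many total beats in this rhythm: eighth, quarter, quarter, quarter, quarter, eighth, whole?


Reasoning:
Beat values:
  eighth = 0.5 beats
  quarter = 1 beat
  quarter = 1 beat
  quarter = 1 beat
  quarter = 1 beat
  eighth = 0.5 beats
  whole = 4 beats
Sum = 0.5 + 1 + 1 + 1 + 1 + 0.5 + 4
= 9 beats


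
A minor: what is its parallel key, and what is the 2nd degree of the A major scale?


Parallel keys share the same tonic but differ in mode
A minor → parallel is A major
A major scale: A B C# D E F# G#
= A major; 2nd degree = B


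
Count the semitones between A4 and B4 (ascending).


Reasoning:
Absolute semitone position = octave×12 + chromatic position
A4: 4×12 + 9 = 57
B4: 4×12 + 11 = 59
Difference = 59 - 57 = 2
= 2 semitones


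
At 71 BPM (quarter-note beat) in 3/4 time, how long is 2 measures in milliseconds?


Solution.
Quarter-note beat duration = 60000 / 71 ms
Beats per measure (3/4) = 3
One measure = 3 × 60000 / 71 = 180000 / 71 ms
2 measures = 2 × 180000 / 71 = 360000 / 71
= 5070.4 ms


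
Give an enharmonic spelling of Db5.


Reasoning:
Enharmonic notes sound the same pitch but are spelled with different letter names
Db and C# name the same pitch class
= C#5


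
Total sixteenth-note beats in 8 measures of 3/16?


Step by step:
Time signature 3/16: the bottom number 16 means the sixteenth note gets one count
The top number 3 means 3 sixteenth-note beats per measure
Total = 3 × 8 measures
= 24 sixteenth-note beats


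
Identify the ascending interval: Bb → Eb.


Solution.
Letter names: B → E spans 4 letter names → a 4th
Semitones: Bb → Eb = 5 half-steps
A 4th of 5 semitones is a perfect 4th
= perfect 4th


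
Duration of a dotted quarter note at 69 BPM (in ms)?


One quarter-note beat = 60000 / BPM = 60000 / 69 ms
Dotted quarter note = 3/2 × quarter note
Duration = 3/2 × 60000 / 69 = 90000 / 69
= 1304.3 ms


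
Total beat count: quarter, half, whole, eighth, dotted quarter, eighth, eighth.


Beat values:
  quarter = 1 beat
  half = 2 beats
  whole = 4 beats
  eighth = 0.5 beats
  dotted quarter = 1.5 beats
  eighth = 0.5 beats
  eighth = 0.5 beats
Sum = 1 + 2 + 4 + 0.5 + 1.5 + 0.5 + 0.5
= 10 beats


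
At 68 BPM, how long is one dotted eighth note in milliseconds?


One quarter-note beat = 60000 / BPM = 60000 / 68 ms
Dotted eighth note = 3/4 × quarter note
Duration = 3/4 × 60000 / 68 = 45000 / 68
= 661.8 ms


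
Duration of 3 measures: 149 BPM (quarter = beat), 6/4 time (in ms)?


Working:
Quarter-note beat duration = 60000 / 149 ms
Beats per measure (6/4) = 6
One measure = 6 × 60000 / 149 = 360000 / 149 ms
3 measures = 3 × 360000 / 149 = 1080000 / 149
= 7248.3 ms


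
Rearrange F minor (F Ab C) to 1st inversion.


Working:
Root position: F Ab C
1st inversion: move root up an octave
Bass note: Ab
Notes (bottom to top) = Ab C F


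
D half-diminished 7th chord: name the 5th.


Half-diminished 7th chord = root + minor 3rd + diminished 5th + minor 7th
Seventh chords stack in thirds, so the letter names are D-F-A-C
Root: D
Minor 3rd above D: F
Diminished 5th above D: Ab
Minor 7th above D: C
The 5th = Ab


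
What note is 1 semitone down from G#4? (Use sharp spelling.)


G#4: chromatic position 8 in octave 4 → absolute = 4×12 + 8 = 56
Transpose down 1: 56 - 1 = 55
55 = 4×12 + 7 → G in octave 4
Result = G4


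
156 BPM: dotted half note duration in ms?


One quarter-note beat = 60000 / BPM = 60000 / 156 ms
Dotted half note = 3 × quarter note
Duration = 3 × 60000 / 156 = 180000 / 156
= 1153.8 ms


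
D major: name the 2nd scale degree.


Working:
Major scale pattern: W-W-H-W-W-W-H (2-2-1-2-2-2-1 semitones)
Starting from D:
  D + 2 semitones → E
  E + 2 semitones → F#
  F# + 1 semitone → G
  G + 2 semitones → A
  A + 2 semitones → B
  B + 2 semitones → C#
  C# + 1 semitone → D
Scale: D E F# G A B C#
Degree 2 = E


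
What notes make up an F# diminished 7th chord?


Diminished 7th chord = root + minor 3rd + diminished 5th + diminished 7th
Seventh chords stack in thirds, so the letter names are F-A-C-E
Root: F#
Minor 3rd above F#: A
Diminished 5th above F#: C
Diminished 7th above F#: Eb
Chord = F# A C Eb


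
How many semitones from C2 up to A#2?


Absolute semitone position = octave×12 + chromatic position
C2: 2×12 + 0 = 24
A#2: 2×12 + 10 = 34
Difference = 34 - 24 = 10
= 10 semitones


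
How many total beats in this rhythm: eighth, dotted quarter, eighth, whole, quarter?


Step by step:
Beat values:
  eighth = 0.5 beats
  dotted quarter = 1.5 beats
  eighth = 0.5 beats
  whole = 4 beats
  quarter = 1 beat
Sum = 0.5 + 1.5 + 0.5 + 4 + 1
= 7.5 beats


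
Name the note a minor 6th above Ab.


Solution.
A 6th spans 6 letter names, so from A we land on F
A minor 6th = 8 semitones above Ab
Spell F at that pitch: Fb
= Fb


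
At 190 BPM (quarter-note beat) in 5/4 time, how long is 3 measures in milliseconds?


Working:
Quarter-note beat duration = 60000 / 190 ms
Beats per measure (5/4) = 5
One measure = 5 × 60000 / 190 = 300000 / 190 ms
3 measures = 3 × 300000 / 190 = 900000 / 190
= 4736.8 ms


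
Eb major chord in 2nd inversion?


Solution.
Root position: Eb G Bb
2nd inversion: move root and 3rd up an octave
Bass note: Bb
Notes (bottom to top) = Bb Eb G


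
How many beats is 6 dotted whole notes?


Reasoning:
Base whole note = 4 beats
Dot 1 adds half the previous value: +2
One dotted whole = 4 + 2 = 6
6 of them = 6 × 6 = 36
= 36 beats


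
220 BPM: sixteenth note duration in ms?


Let's work it out.
One quarter-note beat = 60000 / BPM = 60000 / 220 ms
Sixteenth note = 1/4 × quarter note
Duration = 1/4 × 60000 / 220 = 15000 / 220
= 68.2 ms


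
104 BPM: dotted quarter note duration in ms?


Let's work it out.
One quarter-note beat = 60000 / BPM = 60000 / 104 ms
Dotted quarter note = 3/2 × quarter note
Duration = 3/2 × 60000 / 104 = 90000 / 104
= 865.4 ms


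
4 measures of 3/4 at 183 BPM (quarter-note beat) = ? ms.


Quarter-note beat duration = 60000 / 183 ms
Beats per measure (3/4) = 3
One measure = 3 × 60000 / 183 = 180000 / 183 ms
4 measures = 4 × 180000 / 183 = 720000 / 183
= 3934.4 ms


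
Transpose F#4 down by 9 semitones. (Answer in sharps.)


Solution.
F#4: chromatic position 6 in octave 4 → absolute = 4×12 + 6 = 54
Transpose down 9: 54 - 9 = 45
45 = 3×12 + 9 → A in octave 3
Result = A3


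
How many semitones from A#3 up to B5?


Absolute semitone position = octave×12 + chromatic position
A#3: 3×12 + 10 = 46
B5: 5×12 + 11 = 71
Difference = 71 - 46 = 25
= 25 semitones


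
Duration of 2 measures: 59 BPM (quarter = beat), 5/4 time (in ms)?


Let's work it out.
Quarter-note beat duration = 60000 / 59 ms
Beats per measure (5/4) = 5
One measure = 5 × 60000 / 59 = 300000 / 59 ms
2 measures = 2 × 300000 / 59 = 600000 / 59
= 10169.5 ms


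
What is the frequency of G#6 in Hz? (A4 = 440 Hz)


Step by step:
f = 440 × 2^(n/12) where n = semitones from A4
G#6: 23 semitones from A4
f = 440 × 2^(23/12)
f = 1661.22 Hz


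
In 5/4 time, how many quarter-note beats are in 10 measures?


Time signature 5/4: the bottom number 4 means the quarter note gets one count
The top number 5 means 5 quarter-note beats per measure
Total = 5 × 10 measures
= 50 quarter-note beats


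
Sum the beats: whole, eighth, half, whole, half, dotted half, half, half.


Beat values:
  whole = 4 beats
  eighth = 0.5 beats
  half = 2 beats
  whole = 4 beats
  half = 2 beats
  dotted half = 3 beats
  half = 2 beats
  half = 2 beats
Sum = 4 + 0.5 + 2 + 4 + 2 + 3 + 2 + 2
= 19.5 beats


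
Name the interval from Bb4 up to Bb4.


Reasoning:
Letter names: B → B spans 1 letter name → a unison
Semitones: Bb4 → Bb4 = 0 half-steps
A unison of 0 semitones is a perfect unison
= perfect unison


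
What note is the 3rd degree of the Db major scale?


Step by step:
Major scale pattern: W-W-H-W-W-W-H (2-2-1-2-2-2-1 semitones)
Starting from Db:
  Db + 2 semitones → Eb
  Eb + 2 semitones → F
  F + 1 semitone → Gb
  Gb + 2 semitones → Ab
  Ab + 2 semitones → Bb
  Bb + 2 semitones → C
  C + 1 semitone → Db
Scale: Db Eb F Gb Ab Bb C
Degree 3 = F


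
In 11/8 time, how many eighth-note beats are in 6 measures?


Working:
Time signature 11/8: the bottom number 8 means the eighth note gets one count
The top number 11 means 11 eighth-note beats per measure
Total = 11 × 6 measures
= 66 eighth-note beats


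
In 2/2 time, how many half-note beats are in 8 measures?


Reasoning:
Time signature 2/2: the bottom number 2 means the half note gets one count
The top number 2 means 2 half-note beats per measure
Total = 2 × 8 measures
= 16 half-note beats


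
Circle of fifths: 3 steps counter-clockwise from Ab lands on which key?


Let's work it out.
Each counter-clockwise step moves down a perfect 5th (= up a perfect 4th)
From Ab: Ab → Db → F#/Gb → B
= B


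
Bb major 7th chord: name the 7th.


Working:
Major 7th chord = root + major 3rd + perfect 5th + major 7th
Seventh chords stack in thirds, so the letter names are B-D-F-A
Root: Bb
Major 3rd above Bb: D
Perfect 5th above Bb: F
Major 7th above Bb: A
The 7th = A


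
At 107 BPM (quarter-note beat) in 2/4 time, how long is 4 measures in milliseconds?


Solution.
Quarter-note beat duration = 60000 / 107 ms
Beats per measure (2/4) = 2
One measure = 2 × 60000 / 107 = 120000 / 107 ms
4 measures = 4 × 120000 / 107 = 480000 / 107
= 4486.0 ms


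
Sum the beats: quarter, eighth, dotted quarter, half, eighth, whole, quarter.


Working:
Beat values:
  quarter = 1 beat
  eighth = 0.5 beats
  dotted quarter = 1.5 beats
  half = 2 beats
  eighth = 0.5 beats
  whole = 4 beats
  quarter = 1 beat
Sum = 1 + 0.5 + 1.5 + 2 + 0.5 + 4 + 1
= 10.5 beats


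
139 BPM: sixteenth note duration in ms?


Step by step:
One quarter-note beat = 60000 / BPM = 60000 / 139 ms
Sixteenth note = 1/4 × quarter note
Duration = 1/4 × 60000 / 139 = 15000 / 139
= 107.9 ms


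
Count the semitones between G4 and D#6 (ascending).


Absolute semitone position = octave×12 + chromatic position
G4: 4×12 + 7 = 55
D#6: 6×12 + 3 = 75
Difference = 75 - 55 = 20
= 20 semitones


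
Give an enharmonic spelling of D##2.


Working:
Enharmonic notes sound the same pitch but are spelled with different letter names
D## and E name the same pitch class
= E2


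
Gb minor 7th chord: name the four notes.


Minor 7th chord = root + minor 3rd + perfect 5th + minor 7th
Seventh chords stack in thirds, so the letter names are G-B-D-F
Root: Gb
Minor 3rd above Gb: Bbb
Perfect 5th above Gb: Db
Minor 7th above Gb: Fb
Chord = Gb Bbb Db Fb


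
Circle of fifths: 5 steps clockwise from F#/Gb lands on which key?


Let's work it out.
Each clockwise step on the circle of fifths moves up a perfect 5th
From F#/Gb: F#/Gb → Db → Ab → Eb → Bb → F
= F


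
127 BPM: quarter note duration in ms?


One quarter-note beat = 60000 / BPM = 60000 / 127 ms
Duration = 60000 / 127
= 472.4 ms


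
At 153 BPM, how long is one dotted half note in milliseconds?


Let's work it out.
One quarter-note beat = 60000 / BPM = 60000 / 153 ms
Dotted half note = 3 × quarter note
Duration = 3 × 60000 / 153 = 180000 / 153
= 1176.5 ms


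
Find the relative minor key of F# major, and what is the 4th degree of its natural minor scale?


Reasoning:
The relative minor shares the major's key signature and starts on its 6th degree
6th degree = a major 6th above the tonic; a major 6th above F# is D#
→ relative minor of F# major is D# minor
D# natural minor scale: D# E# F# G# A# B C#
= D# minor; 4th degree = G#


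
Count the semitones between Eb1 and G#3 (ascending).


Reasoning:
Absolute semitone position = octave×12 + chromatic position
Eb1: 1×12 + 3 = 15
G#3: 3×12 + 8 = 44
Difference = 44 - 15 = 29
= 29 semitones


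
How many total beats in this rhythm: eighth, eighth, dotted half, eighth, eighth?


Step by step:
Beat values:
  eighth = 0.5 beats
  eighth = 0.5 beats
  dotted half = 3 beats
  eighth = 0.5 beats
  eighth = 0.5 beats
Sum = 0.5 + 0.5 + 3 + 0.5 + 0.5
= 5 beats


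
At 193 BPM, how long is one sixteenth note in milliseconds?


Working:
One quarter-note beat = 60000 / BPM = 60000 / 193 ms
Sixteenth note = 1/4 × quarter note
Duration = 1/4 × 60000 / 193 = 15000 / 193
= 77.7 ms


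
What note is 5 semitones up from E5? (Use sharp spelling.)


E5: chromatic position 4 in octave 5 → absolute = 5×12 + 4 = 64
Transpose up 5: 64 + 5 = 69
69 = 5×12 + 9 → A in octave 5
Result = A5


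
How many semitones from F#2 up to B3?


Absolute semitone position = octave×12 + chromatic position
F#2: 2×12 + 6 = 30
B3: 3×12 + 11 = 47
Difference = 47 - 30 = 17
= 17 semitones


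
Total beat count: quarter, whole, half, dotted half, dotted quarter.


Reasoning:
Beat values:
  quarter = 1 beat
  whole = 4 beats
  half = 2 beats
  dotted half = 3 beats
  dotted quarter = 1.5 beats
Sum = 1 + 4 + 2 + 3 + 1.5
= 11.5 beats


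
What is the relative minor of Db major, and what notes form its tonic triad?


Solution.
The relative minor shares the major's key signature and starts on its 6th degree
6th degree = a major 6th above the tonic; a major 6th above Db is Bb
→ relative minor of Db major is Bb minor
Tonic triad of Bb minor = root + minor 3rd + perfect 5th = Bb Db F
= Bb minor; triad = Bb Db F


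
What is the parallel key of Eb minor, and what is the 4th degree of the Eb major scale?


Solution.
Parallel keys share the same tonic but differ in mode
Eb minor → parallel is Eb major
Eb major scale: Eb F G Ab Bb C D
= Eb major; 4th degree = Ab


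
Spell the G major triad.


Solution.
Major triad = root + major 3rd (4 semitones) + perfect 5th (7 semitones)
A triad on G stacks thirds, so the chord tones use letter names G-B-D
Root: G
Major 3rd above G: B
Perfect 5th above G: D
Chord = G B D


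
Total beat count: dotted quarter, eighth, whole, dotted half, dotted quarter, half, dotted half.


Step by step:
Beat values:
  dotted quarter = 1.5 beats
  eighth = 0.5 beats
  whole = 4 beats
  dotted half = 3 beats
  dotted quarter = 1.5 beats
  half = 2 beats
  dotted half = 3 beats
Sum = 1.5 + 0.5 + 4 + 3 + 1.5 + 2 + 3
= 15.5 beats


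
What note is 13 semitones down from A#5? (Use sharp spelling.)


A#5: chromatic position 10 in octave 5 → absolute = 5×12 + 10 = 70
Transpose down 13: 70 - 13 = 57
57 = 4×12 + 9 → A in octave 4
Result = A4


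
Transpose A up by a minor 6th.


Let's work it out.
minor 6th: 6 letter names, 8 semitones
Letter: A + 5 → F
Pitch: A + 8 semitones, spelled as an F → F
= F


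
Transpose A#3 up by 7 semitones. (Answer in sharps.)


Step by step:
A#3: chromatic position 10 in octave 3 → absolute = 3×12 + 10 = 46
Transpose up 7: 46 + 7 = 53
53 = 4×12 + 5 → F in octave 4
Result = F4


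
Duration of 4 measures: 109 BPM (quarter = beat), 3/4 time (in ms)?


Quarter-note beat duration = 60000 / 109 ms
Beats per measure (3/4) = 3
One measure = 3 × 60000 / 109 = 180000 / 109 ms
4 measures = 4 × 180000 / 109 = 720000 / 109
= 6605.5 ms


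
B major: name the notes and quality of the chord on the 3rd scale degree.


Solution.
B major scale: B C# D# E F# G# A#
Diatonic triad on degree 3 stacks scale notes 3, 5, 7: D# F# A#
D#→F# = 3 semitones; D#→A# = 7 semitones → minor triad
= D# F# A# (minor)


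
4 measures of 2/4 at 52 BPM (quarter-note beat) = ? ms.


Quarter-note beat duration = 60000 / 52 ms
Beats per measure (2/4) = 2
One measure = 2 × 60000 / 52 = 120000 / 52 ms
4 measures = 4 × 120000 / 52 = 480000 / 52
= 9230.8 ms


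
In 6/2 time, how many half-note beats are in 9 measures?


Step by step:
Time signature 6/2: the bottom number 2 means the half note gets one count
The top number 6 means 6 half-note beats per measure
Total = 6 × 9 measures
= 54 half-note beats


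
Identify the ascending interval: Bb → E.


Working:
Letter names: B → E spans 4 letter names → a 4th
Semitones: Bb → E = 6 half-steps
A 4th of 6 semitones is an augmented 4th
= augmented 4th


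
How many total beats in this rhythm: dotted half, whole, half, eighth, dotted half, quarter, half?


Working:
Beat values:
  dotted half = 3 beats
  whole = 4 beats
  half = 2 beats
  eighth = 0.5 beats
  dotted half = 3 beats
  quarter = 1 beat
  half = 2 beats
Sum = 3 + 4 + 2 + 0.5 + 3 + 1 + 2
= 15.5 beats


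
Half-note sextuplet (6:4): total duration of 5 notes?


Sextuplet: 6 notes occupy the space of 4 half notes
Space = 4 × 2 = 8 beats
Each sextuplet note = 8 / 6 = 4/3 beats
5 notes = 5 × 4/3 = 20/3
= 20/3 beats


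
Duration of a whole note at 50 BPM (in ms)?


Reasoning:
One quarter-note beat = 60000 / BPM = 60000 / 50 ms
Whole note = 4 × quarter note
Duration = 4 × 60000 / 50 = 240000 / 50
= 4800.0 ms


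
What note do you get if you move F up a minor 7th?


Step by step:
minor 7th: 7 letter names, 10 semitones
Letter: F + 6 → E
Pitch: F + 10 semitones, spelled as an E → Eb
= Eb


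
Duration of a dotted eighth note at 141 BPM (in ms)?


Working:
One quarter-note beat = 60000 / BPM = 60000 / 141 ms
Dotted eighth note = 3/4 × quarter note
Duration = 3/4 × 60000 / 141 = 45000 / 141
= 319.1 ms


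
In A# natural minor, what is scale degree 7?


Reasoning:
Natural minor scale pattern: W-H-W-W-H-W-W (2-1-2-2-1-2-2 semitones)
Starting from A#:
  A# + 2 semitones → B#
  B# + 1 semitone → C#
  C# + 2 semitones → D#
  D# + 2 semitones → E#
  E# + 1 semitone → F#
  F# + 2 semitones → G#
  G# + 2 semitones → A#
Scale: A# B# C# D# E# F# G#
Degree 7 = G#


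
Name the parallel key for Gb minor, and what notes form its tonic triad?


Let's work it out.
Parallel keys share the same tonic but differ in mode
Gb minor → parallel is Gb major
Tonic triad of Gb major = Gb Bb Db
= Gb major; triad = Gb Bb Db


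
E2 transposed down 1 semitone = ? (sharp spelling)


Reasoning:
E2: chromatic position 4 in octave 2 → absolute = 2×12 + 4 = 28
Transpose down 1: 28 - 1 = 27
27 = 2×12 + 3 → D# in octave 2
Result = D#2


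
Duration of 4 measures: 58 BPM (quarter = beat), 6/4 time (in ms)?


Reasoning:
Quarter-note beat duration = 60000 / 58 ms
Beats per measure (6/4) = 6
One measure = 6 × 60000 / 58 = 360000 / 58 ms
4 measures = 4 × 360000 / 58 = 1440000 / 58
= 24827.6 ms


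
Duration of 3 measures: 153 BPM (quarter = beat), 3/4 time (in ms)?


Solution.
Quarter-note beat duration = 60000 / 153 ms
Beats per measure (3/4) = 3
One measure = 3 × 60000 / 153 = 180000 / 153 ms
3 measures = 3 × 180000 / 153 = 540000 / 153
= 3529.4 ms


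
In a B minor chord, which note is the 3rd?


Let's work it out.
Minor triad = root + minor 3rd (3 semitones) + perfect 5th (7 semitones)
A triad on B stacks thirds, so the chord tones use letter names B-D-F
Root: B
Minor 3rd above B: D
Perfect 5th above B: F#
The 3rd = D


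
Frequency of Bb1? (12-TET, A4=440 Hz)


Let's work it out.
f = 440 × 2^(n/12) where n = semitones from A4
Bb1: -35 semitones from A4
f = 440 × 2^(-35/12)
f = 58.27 Hz


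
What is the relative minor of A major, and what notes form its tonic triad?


Solution.
The relative minor shares the major's key signature and starts on its 6th degree
6th degree = a major 6th above the tonic; a major 6th above A is F#
→ relative minor of A major is F# minor
Tonic triad of F# minor = root + minor 3rd + perfect 5th = F# A C#
= F# minor; triad = F# A C#


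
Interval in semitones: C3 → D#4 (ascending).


Solution.
Absolute semitone position = octave×12 + chromatic position
C3: 3×12 + 0 = 36
D#4: 4×12 + 3 = 51
Difference = 51 - 36 = 15
= 15 semitones


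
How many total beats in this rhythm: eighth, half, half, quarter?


Beat values:
  eighth = 0.5 beats
  half = 2 beats
  half = 2 beats
  quarter = 1 beat
Sum = 0.5 + 2 + 2 + 1
= 5.5 beats


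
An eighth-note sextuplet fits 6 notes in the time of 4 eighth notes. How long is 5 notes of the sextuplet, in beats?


Sextuplet: 6 notes occupy the space of 4 eighth notes
Space = 4 × 1/2 = 2 beats
Each sextuplet note = 2 / 6 = 1/3 beats
5 notes = 5 × 1/3 = 5/3
= 5/3 beats


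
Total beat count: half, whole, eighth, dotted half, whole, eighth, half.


Working:
Beat values:
  half = 2 beats
  whole = 4 beats
  eighth = 0.5 beats
  dotted half = 3 beats
  whole = 4 beats
  eighth = 0.5 beats
  half = 2 beats
Sum = 2 + 4 + 0.5 + 3 + 4 + 0.5 + 2
= 16 beats


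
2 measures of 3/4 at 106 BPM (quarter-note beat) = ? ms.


Solution.
Quarter-note beat duration = 60000 / 106 ms
Beats per measure (3/4) = 3
One measure = 3 × 60000 / 106 = 180000 / 106 ms
2 measures = 2 × 180000 / 106 = 360000 / 106
= 3396.2 ms


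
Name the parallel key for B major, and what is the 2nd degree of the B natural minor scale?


Solution.
Parallel keys share the same tonic but differ in mode
B major → parallel is B minor
B natural minor scale: B C# D E F# G A
= B minor; 2nd degree = C#


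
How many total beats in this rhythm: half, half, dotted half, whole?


Beat values:
  half = 2 beats
  half = 2 beats
  dotted half = 3 beats
  whole = 4 beats
Sum = 2 + 2 + 3 + 4
= 11 beats
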